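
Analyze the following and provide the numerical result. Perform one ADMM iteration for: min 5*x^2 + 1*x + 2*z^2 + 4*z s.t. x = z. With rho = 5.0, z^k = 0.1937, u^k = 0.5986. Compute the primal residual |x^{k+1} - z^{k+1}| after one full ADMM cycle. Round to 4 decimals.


ADMM iteration with rho = 5.0, z^k = 0.1937, u^k = 0.5986
Step 1: x-update.
Minimize 5*x^2 + 1*x + (5.0/2)*(x - 0.1937 + 0.5986)^2
FOC: (2*5 + 5.0)*x = -1 + 5.0*(0.1937 - 0.5986)
x^{k+1} = -0.2016
Step 2: z-update.
Minimize 2*z^2 + 4*z + (5.0/2)*(-0.2016 - z + 0.5986)^2
FOC: (2*2 + 5.0)*z = -4 + 5.0*(-0.2016 + 0.5986)
z^{k+1} = -0.2239
Step 3: u-update.
u^{k+1} = 0.5986 - 0.2016 + 0.2239 = 0.6209
Step 4: Primal residual = |-0.2016 + 0.2239| = 0.0223


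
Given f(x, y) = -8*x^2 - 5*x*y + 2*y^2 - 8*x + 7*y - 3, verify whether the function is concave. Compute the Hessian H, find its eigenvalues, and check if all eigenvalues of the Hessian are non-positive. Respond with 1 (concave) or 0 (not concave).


The Hessian of f(x,y) = -8*x^2 - 5*x*y + 2*y^2 - 8*x + 7*y - 3 is:
H = [[-16, -5], [-5, 4]]
Trace = -16 + 4 = -12
Determinant = -16*4 - (-5)^2 = -89
Discriminant = (-12)^2 - 4*-89 = 500.0
Eigenvalues: lambda_1 = -17.1803, lambda_2 = 5.1803
The function is not concave.

0


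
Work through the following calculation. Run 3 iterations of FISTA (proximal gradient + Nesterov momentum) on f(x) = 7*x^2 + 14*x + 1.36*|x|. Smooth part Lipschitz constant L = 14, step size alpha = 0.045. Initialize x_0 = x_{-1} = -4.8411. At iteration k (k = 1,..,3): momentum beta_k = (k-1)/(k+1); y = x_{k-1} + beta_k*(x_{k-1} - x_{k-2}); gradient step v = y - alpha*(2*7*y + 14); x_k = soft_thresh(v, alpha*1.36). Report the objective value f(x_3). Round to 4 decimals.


FISTA on f(x) = 7*x^2 + 14*x + 1.36*|x|
L = 14, alpha = 0.045
Iteration 1: beta = 0.0, y = -4.8411 + 0.0*(-4.8411 + 4.8411) = -4.8411
  grad(y) = -53.7754, v = y - alpha*grad = -2.4212
  prox(v) = soft_thresh(-2.4212, 0.0612) = -2.36
Iteration 2: beta = 0.3333, y = -2.36 + 0.3333*(-2.36 + 4.8411) = -1.533
  grad(y) = -7.4617, v = y - alpha*grad = -1.1972
  prox(v) = soft_thresh(-1.1972, 0.0612) = -1.136
Iteration 3: beta = 0.5, y = -1.136 + 0.5*(-1.136 + 2.36) = -0.524
  grad(y) = 6.664, v = y - alpha*grad = -0.8239
  prox(v) = soft_thresh(-0.8239, 0.0612) = -0.7627
f(x_3) = 7*(-0.7627)^2 + 14*(-0.7627) + 1.36*|-0.7627| = -5.5685


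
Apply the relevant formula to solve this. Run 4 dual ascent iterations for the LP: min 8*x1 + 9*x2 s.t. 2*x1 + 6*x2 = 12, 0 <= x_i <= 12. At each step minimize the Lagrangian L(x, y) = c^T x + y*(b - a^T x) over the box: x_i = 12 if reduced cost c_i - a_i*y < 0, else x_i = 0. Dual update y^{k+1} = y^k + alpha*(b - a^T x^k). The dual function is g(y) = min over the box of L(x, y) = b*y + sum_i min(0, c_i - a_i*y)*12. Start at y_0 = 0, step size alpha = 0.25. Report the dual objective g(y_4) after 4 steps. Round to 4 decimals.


Dual ascent for LP: min 8*x1 + 9*x2, 2*x1 + 6*x2 = 12, 0 <= x_i <= 12
Step 1: y^k = 0.0, reduced costs: (8.0, 9.0)
  x^k = (0.0, 0.0), subgradient = b - a^T x = 12.0
  y^{k+1} = 0.0 + 0.25*12.0 = 3.0
Step 2: y^k = 3.0, reduced costs: (2.0, -9.0)
  x^k = (0.0, 12.0), subgradient = b - a^T x = -60.0
  y^{k+1} = 3.0 + 0.25*-60.0 = -12.0
Step 3: y^k = -12.0, reduced costs: (32.0, 81.0)
  x^k = (0.0, 0.0), subgradient = b - a^T x = 12.0
  y^{k+1} = -12.0 + 0.25*12.0 = -9.0
Step 4: y^k = -9.0, reduced costs: (26.0, 63.0)
  x^k = (0.0, 0.0), subgradient = b - a^T x = 12.0
  y^{k+1} = -9.0 + 0.25*12.0 = -6.0
Dual objective at y_4 = -6.0: reduced costs (20.0, 45.0), box minimizer x = (0.0, 0.0)
g(y_4) = b*y + (c1 - a1*y)*x1 + (c2 - a2*y)*x2 = 12*(-6.0) + 20.0*0.0 + 45.0*0.0 = -72.0 + 0.0 + 0.0 = -72.0


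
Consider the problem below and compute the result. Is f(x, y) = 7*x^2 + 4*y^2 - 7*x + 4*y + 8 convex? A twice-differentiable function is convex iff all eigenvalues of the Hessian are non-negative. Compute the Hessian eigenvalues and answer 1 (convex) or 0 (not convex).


The Hessian of f(x,y) = 7*x^2 + 4*y^2 - 7*x + 4*y + 8 is:
H = [[14, 0], [0, 8]]
Trace = 14 + 8 = 22
Determinant = 14*8 - (0)^2 = 112
Discriminant = (22)^2 - 4*112 = 36.0
Eigenvalues: lambda_1 = 8.0, lambda_2 = 14.0
The function is convex.

1


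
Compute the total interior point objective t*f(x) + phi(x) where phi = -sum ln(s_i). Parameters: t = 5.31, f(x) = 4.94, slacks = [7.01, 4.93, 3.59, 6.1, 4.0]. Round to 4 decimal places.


Step 1: Compute log-barrier.
ln values: [1.9473, 1.5953, 1.2782, 1.8083, 1.3863]
phi = -(1.9473 + 1.5953 + 1.2782 + 1.8083 + 1.3863) = -8.0154
Step 2: Compute augmented objective.
t*f(x) = 5.31*4.94 = 26.2314
Total = 26.2314 - 8.0154 = 18.216


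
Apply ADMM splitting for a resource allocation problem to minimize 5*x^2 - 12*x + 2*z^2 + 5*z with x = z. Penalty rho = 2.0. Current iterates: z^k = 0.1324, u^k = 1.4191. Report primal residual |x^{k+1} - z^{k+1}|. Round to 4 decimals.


ADMM iteration with rho = 2.0, z^k = 0.1324, u^k = 1.4191
Step 1: x-update.
Minimize 5*x^2 - 12*x + (2.0/2)*(x - 0.1324 + 1.4191)^2
FOC: (2*5 + 2.0)*x = 12 + 2.0*(0.1324 - 1.4191)
x^{k+1} = 0.7856
Step 2: z-update.
Minimize 2*z^2 + 5*z + (2.0/2)*(0.7856 - z + 1.4191)^2
FOC: (2*2 + 2.0)*z = -5 + 2.0*(0.7856 + 1.4191)
z^{k+1} = -0.0985
Step 3: u-update.
u^{k+1} = 1.4191 + 0.7856 + 0.0985 = 2.3031
Step 4: Primal residual = |0.7856 + 0.0985| = 0.884


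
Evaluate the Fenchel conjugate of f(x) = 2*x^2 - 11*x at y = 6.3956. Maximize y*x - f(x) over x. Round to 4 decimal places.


f*(y) = sup_x {y*x - a*x^2 - b*x} = sup_x {(y-b)*x - a*x^2}
FOC: (y - b) - 2a*x = 0 => x* = (y - b)/(2a)
x* = (6.3956 + 11)/(2*2) = 4.3489
f*(6.3956) = (y-b)^2/(4a) = (6.3956 + 11)^2/(4*2)
= 302.6069/8 = 37.8259


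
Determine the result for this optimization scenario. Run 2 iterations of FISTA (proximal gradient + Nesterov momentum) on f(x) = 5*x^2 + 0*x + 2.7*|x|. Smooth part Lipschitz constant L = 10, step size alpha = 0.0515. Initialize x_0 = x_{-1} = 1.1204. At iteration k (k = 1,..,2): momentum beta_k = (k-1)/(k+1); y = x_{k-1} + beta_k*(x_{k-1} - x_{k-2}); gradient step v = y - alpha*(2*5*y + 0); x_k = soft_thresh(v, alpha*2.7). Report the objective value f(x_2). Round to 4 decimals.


FISTA on f(x) = 5*x^2 + 0*x + 2.7*|x|
L = 10, alpha = 0.0515
Iteration 1: beta = 0.0, y = 1.1204 + 0.0*(1.1204 - 1.1204) = 1.1204
  grad(y) = 11.204, v = y - alpha*grad = 0.5434
  prox(v) = soft_thresh(0.5434, 0.1391) = 0.4043
Iteration 2: beta = 0.3333, y = 0.4043 + 0.3333*(0.4043 - 1.1204) = 0.1657
  grad(y) = 1.6566, v = y - alpha*grad = 0.0803
  prox(v) = soft_thresh(0.0803, 0.1391) = 0.0
f(x_2) = 5*0.0^2 + 0*0.0 + 2.7*|0.0| = 0.0


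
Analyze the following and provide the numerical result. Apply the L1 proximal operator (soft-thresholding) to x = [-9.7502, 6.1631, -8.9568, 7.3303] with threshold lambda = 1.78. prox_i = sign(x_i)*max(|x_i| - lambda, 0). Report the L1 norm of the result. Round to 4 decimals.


Soft-thresholding with lambda = 1.78:
prox(-9.7502) = sign(-9.7502)*max(|-9.7502| - 1.78, 0) = -7.9702
prox(6.1631) = sign(6.1631)*max(|6.1631| - 1.78, 0) = 4.3831
prox(-8.9568) = sign(-8.9568)*max(|-8.9568| - 1.78, 0) = -7.1768
prox(7.3303) = sign(7.3303)*max(|7.3303| - 1.78, 0) = 5.5503
prox(x) = [-7.9702, 4.3831, -7.1768, 5.5503]
||prox(x)||_1 = 7.9702 + 4.3831 + 7.1768 + 5.5503 = 25.0804


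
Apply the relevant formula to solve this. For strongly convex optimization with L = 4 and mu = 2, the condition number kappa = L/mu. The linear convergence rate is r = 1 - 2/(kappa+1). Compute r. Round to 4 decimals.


Step 1: Compute the condition number.
kappa = L/mu = 4/2 = 2.0
Step 2: Compute the convergence rate.
r = 1 - 2/(kappa + 1) = 1 - 2*mu/(L + mu) = (L - mu)/(L + mu) = 2/6 = 0.3333


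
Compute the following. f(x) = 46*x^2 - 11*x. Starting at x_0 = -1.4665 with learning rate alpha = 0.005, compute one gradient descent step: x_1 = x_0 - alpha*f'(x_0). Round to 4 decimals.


We compute the gradient at x_0 and apply the update.
f'(x) = 92*x - 11
f'(-1.4665) = 92*-1.4665 - 11 = -145.918
x_1 = -1.4665 - 0.005*-145.918 = -0.7369


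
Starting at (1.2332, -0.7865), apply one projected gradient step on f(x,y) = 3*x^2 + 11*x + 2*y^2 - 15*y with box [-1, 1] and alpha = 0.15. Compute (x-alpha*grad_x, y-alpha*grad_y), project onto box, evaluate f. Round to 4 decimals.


Step 1: Compute gradient at (1.2332, -0.7865).
grad_x = 2*3*1.2332 + 11 = 18.3992
grad_y = 2*2*-0.7865 - 15 = -18.146
Step 2: Gradient step.
x_raw = 1.2332 - 0.15*18.3992 = -1.5267
y_raw = -0.7865 - 0.15*-18.146 = 1.9354
Step 3: Project onto [-1, 1].
x_proj = clip(-1.5267) = -1.0
y_proj = clip(1.9354) = 1.0
Step 4: Evaluate f.
f(-1.0, 1.0) = -21.0


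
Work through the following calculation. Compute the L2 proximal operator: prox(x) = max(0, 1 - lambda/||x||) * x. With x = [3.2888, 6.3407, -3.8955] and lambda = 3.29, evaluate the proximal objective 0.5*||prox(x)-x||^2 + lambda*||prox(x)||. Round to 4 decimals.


Step 1: Compute ||x||.
||x|| = 8.1361
Step 2: Compute scaling factor.
scale = max(0, 1 - 3.29/8.1361) = 0.5956
Step 3: prox(x) = [1.9589, 3.7767, -2.3203]
||prox(x)|| = 4.8461
Step 4: Proximal objective.
0.5*||prox-x||^2 = 5.4121
lambda*||prox|| = 15.9437
Total = 21.3556


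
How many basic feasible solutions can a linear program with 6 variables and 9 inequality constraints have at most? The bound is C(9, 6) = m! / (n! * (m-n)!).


Each vertex corresponds to some choice of n active constraints out of m, so the number of vertices is at most C(m, n) = m! / (n!(m-n)!).
m = 9, n = 6
Numerator: 9 * 8 * 7 * 6 * 5 * 4
Denominator: 6! = 720
C(9, 6) = 84


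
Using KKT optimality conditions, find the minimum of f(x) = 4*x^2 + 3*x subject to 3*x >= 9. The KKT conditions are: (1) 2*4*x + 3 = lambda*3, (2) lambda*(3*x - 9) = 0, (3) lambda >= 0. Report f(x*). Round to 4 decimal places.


Step 1: Try lambda = 0 (constraint inactive).
x_unc = -3/(2*4) = -0.375
Check: 3*-0.375 = -1.125 < 9 -- violated!
Step 2: Constraint must be active: 3*x = 9
x* = 9/3 = 3.0
lambda = (2*4*3.0 + 3)/3 = 9.0
Step 3: Compute optimal value.
f(x*) = 4*3.0^2 + 3*3.0 = 45.0


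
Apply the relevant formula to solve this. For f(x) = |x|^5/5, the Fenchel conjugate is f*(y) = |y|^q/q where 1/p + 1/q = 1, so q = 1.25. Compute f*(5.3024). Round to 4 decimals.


The conjugate exponent q satisfies 1/p + 1/q = 1.
p = 5, so q = 5/(5 - 1) = 1.25
|y|^q = 5.3024^1.25 = 8.0462
f*(5.3024) = 8.0462 / 1.25 = 6.437


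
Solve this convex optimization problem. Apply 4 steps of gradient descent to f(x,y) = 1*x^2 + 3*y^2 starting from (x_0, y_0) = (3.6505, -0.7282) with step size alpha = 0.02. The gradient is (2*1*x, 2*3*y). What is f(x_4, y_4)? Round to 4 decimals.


Gradient descent on f(x,y) = 1*x^2 + 3*y^2.
Starting point: (3.6505, -0.7282), alpha = 0.02
Step 1: grad_x = 2*1*3.6505 = 7.301, grad_y = 2*3*-0.7282 = -4.3692
  x_1 = 3.6505 - 0.02*7.301 = 3.5045
  y_1 = -0.7282 - 0.02*-4.3692 = -0.6408
Step 2: grad_x = 2*1*3.5045 = 7.009, grad_y = 2*3*-0.6408 = -3.8449
  x_2 = 3.5045 - 0.02*7.009 = 3.3643
  y_2 = -0.6408 - 0.02*-3.8449 = -0.5639
Step 3: grad_x = 2*1*3.3643 = 6.7286, grad_y = 2*3*-0.5639 = -3.3835
  x_3 = 3.3643 - 0.02*6.7286 = 3.2297
  y_3 = -0.5639 - 0.02*-3.3835 = -0.4962
Step 4: grad_x = 2*1*3.2297 = 6.4595, grad_y = 2*3*-0.4962 = -2.9775
  x_4 = 3.2297 - 0.02*6.4595 = 3.1005
  y_4 = -0.4962 - 0.02*-2.9775 = -0.4367
f(3.1005, -0.4367) = 1*3.1005^2 + 3*(-0.4367)^2 = 10.1855


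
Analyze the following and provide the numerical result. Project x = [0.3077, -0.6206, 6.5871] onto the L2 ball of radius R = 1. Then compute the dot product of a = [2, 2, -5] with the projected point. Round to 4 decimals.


Step 1: Compute ||x|| (intermediates to 6 decimals).
||x|| = sqrt(0.3077^2 + (-0.6206)^2 + 6.5871^2) = 6.623421
Step 2: Project.
Since ||x|| > R, scale = R/||x|| = 1/6.623421 = 0.150979, proj(x) = scale * x
proj(x) = [0.046456, -0.093698, 0.994514]
Step 3: Dot product.
a^T * proj(x) = 2*0.046456 + 2*(-0.093698) - 5*0.994514 = -5.0671


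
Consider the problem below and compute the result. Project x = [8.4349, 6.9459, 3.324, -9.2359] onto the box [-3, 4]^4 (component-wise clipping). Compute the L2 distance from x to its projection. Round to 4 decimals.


Project each component onto [-3, 4].
clip(8.4349) = 4.0, clip(6.9459) = 4.0, clip(3.324) = 3.324, clip(-9.2359) = -3.0
Projection = [4.0, 4.0, 3.324, -3.0]
Squared diffs: [19.6683, 8.6783, 0.0, 38.8864]
Distance = sqrt(67.233) = 8.1996


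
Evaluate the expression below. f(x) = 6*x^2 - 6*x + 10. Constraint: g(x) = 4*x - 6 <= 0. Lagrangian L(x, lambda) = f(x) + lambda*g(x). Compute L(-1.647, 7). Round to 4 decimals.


Step 1: Evaluate f(x).
f(-1.647) = 6*(-1.647)^2 - 6*(-1.647) + 10 = 36.1577
Step 2: Evaluate g(x).
g(-1.647) = 4*-1.647 - 6 = -12.588
Step 3: Compute Lagrangian.
L = 36.1577 + 7*-12.588 = -51.9583


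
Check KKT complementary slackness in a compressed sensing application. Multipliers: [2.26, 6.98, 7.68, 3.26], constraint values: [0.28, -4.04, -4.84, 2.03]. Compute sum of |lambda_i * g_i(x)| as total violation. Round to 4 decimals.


KKT complementary slackness check:
lambda_1 * g_1 = 2.26 * 0.28 = 0.6328
lambda_2 * g_2 = 6.98 * -4.04 = -28.1992
lambda_3 * g_3 = 7.68 * -4.84 = -37.1712
lambda_4 * g_4 = 3.26 * 2.03 = 6.6178
Total violation = 0.6328 + 28.1992 + 37.1712 + 6.6178 = 72.621


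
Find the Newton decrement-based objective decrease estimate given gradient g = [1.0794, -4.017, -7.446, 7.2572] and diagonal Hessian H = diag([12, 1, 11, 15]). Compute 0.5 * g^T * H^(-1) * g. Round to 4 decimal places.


Step 1: H is diagonal, so H^(-1) * g = [0.09, -4.017, -0.6769, 0.4838].
Step 2: g^T H^(-1) g = sum_i g_i^2 / H_ii
  = (1.0794)^2/12 + (-4.017)^2/1 + (-7.446)^2/11 + (7.2572)^2/15
  = 0.0971 + 16.1363 + 5.0403 + 3.5111 = 24.7848
Step 3: Objective decrease = 0.5 * g^T H^(-1) g = 12.3924


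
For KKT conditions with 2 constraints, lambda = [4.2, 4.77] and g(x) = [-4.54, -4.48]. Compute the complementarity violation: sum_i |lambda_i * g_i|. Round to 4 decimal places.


KKT complementary slackness check:
lambda_1 * g_1 = 4.2 * -4.54 = -19.068
lambda_2 * g_2 = 4.77 * -4.48 = -21.3696
Total violation = 19.068 + 21.3696 = 40.4376


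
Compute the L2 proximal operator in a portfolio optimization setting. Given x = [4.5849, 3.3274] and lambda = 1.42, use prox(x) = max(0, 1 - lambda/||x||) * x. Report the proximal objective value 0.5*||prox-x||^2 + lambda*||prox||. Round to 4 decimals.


Step 1: Compute ||x||.
||x|| = 5.6651
Step 2: Compute scaling factor.
scale = max(0, 1 - 1.42/5.6651) = 0.7493
Step 3: prox(x) = [3.4357, 2.4934]
||prox(x)|| = 4.2451
Step 4: Proximal objective.
0.5*||prox-x||^2 = 1.0082
lambda*||prox|| = 6.028
Total = 7.0362


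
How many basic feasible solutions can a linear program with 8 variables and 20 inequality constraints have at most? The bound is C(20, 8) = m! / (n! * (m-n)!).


Each vertex corresponds to some choice of n active constraints out of m, so the number of vertices is at most C(m, n) = m! / (n!(m-n)!).
m = 20, n = 8
Numerator: 20 * 19 * 18 * 17 * 16 * 15 * 14 * 13
Denominator: 8! = 40320
C(20, 8) = 125970


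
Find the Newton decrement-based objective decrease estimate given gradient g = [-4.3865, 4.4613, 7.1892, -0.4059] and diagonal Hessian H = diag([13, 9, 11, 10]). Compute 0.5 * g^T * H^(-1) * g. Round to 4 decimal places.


Step 1: H is diagonal, so H^(-1) * g = [-0.3374, 0.4957, 0.6536, -0.0406].
Step 2: g^T H^(-1) g = sum_i g_i^2 / H_ii
  = (-4.3865)^2/13 + (4.4613)^2/9 + (7.1892)^2/11 + (-0.4059)^2/10
  = 1.4801 + 2.2115 + 4.6986 + 0.0165 = 8.4066
Step 3: Objective decrease = 0.5 * g^T H^(-1) g = 4.2033


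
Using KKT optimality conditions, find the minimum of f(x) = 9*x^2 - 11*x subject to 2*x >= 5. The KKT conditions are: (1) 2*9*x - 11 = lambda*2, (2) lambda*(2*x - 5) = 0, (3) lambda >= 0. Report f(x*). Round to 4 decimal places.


Step 1: Try lambda = 0 (constraint inactive).
x_unc = 11/(2*9) = 0.6111
Check: 2*0.6111 = 1.2222 < 5 -- violated!
Step 2: Constraint must be active: 2*x = 5
x* = 5/2 = 2.5
lambda = (2*9*2.5 - 11)/2 = 17.0
Step 3: Compute optimal value.
f(x*) = 9*2.5^2 - 11*2.5 = 28.75


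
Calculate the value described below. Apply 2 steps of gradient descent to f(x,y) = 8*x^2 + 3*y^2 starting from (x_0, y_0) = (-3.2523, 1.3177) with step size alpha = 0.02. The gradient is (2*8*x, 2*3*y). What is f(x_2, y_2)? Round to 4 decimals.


Gradient descent on f(x,y) = 8*x^2 + 3*y^2.
Starting point: (-3.2523, 1.3177), alpha = 0.02
Step 1: grad_x = 2*8*-3.2523 = -52.0368, grad_y = 2*3*1.3177 = 7.9062
  x_1 = -3.2523 - 0.02*-52.0368 = -2.2116
  y_1 = 1.3177 - 0.02*7.9062 = 1.1596
Step 2: grad_x = 2*8*-2.2116 = -35.385, grad_y = 2*3*1.1596 = 6.9575
  x_2 = -2.2116 - 0.02*-35.385 = -1.5039
  y_2 = 1.1596 - 0.02*6.9575 = 1.0204
f(-1.5039, 1.0204) = 8*(-1.5039)^2 + 3*1.0204^2 = 21.2167


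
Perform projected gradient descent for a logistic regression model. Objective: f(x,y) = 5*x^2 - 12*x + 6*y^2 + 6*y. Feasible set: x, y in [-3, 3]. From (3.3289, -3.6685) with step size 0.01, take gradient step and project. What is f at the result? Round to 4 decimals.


Step 1: Compute gradient at (3.3289, -3.6685).
grad_x = 2*5*3.3289 - 12 = 21.289
grad_y = 2*6*-3.6685 + 6 = -38.022
Step 2: Gradient step.
x_raw = 3.3289 - 0.01*21.289 = 3.116
y_raw = -3.6685 - 0.01*-38.022 = -3.2883
Step 3: Project onto [-3, 3].
x_proj = clip(3.116) = 3.0
y_proj = clip(-3.2883) = -3.0
Step 4: Evaluate f.
f(3.0, -3.0) = 45.0


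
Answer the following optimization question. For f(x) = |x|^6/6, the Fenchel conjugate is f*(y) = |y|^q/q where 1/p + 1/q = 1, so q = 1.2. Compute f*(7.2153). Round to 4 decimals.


The conjugate exponent q satisfies 1/p + 1/q = 1.
p = 6, so q = 6/(6 - 1) = 1.2
|y|^q = 7.2153^1.2 = 10.7129
f*(7.2153) = 10.7129 / 1.2 = 8.9274


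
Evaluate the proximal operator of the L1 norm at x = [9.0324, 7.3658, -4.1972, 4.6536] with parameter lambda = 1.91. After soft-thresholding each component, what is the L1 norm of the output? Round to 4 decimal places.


Soft-thresholding with lambda = 1.91:
prox(9.0324) = sign(9.0324)*max(|9.0324| - 1.91, 0) = 7.1224
prox(7.3658) = sign(7.3658)*max(|7.3658| - 1.91, 0) = 5.4558
prox(-4.1972) = sign(-4.1972)*max(|-4.1972| - 1.91, 0) = -2.2872
prox(4.6536) = sign(4.6536)*max(|4.6536| - 1.91, 0) = 2.7436
prox(x) = [7.1224, 5.4558, -2.2872, 2.7436]
||prox(x)||_1 = 7.1224 + 5.4558 + 2.2872 + 2.7436 = 17.609


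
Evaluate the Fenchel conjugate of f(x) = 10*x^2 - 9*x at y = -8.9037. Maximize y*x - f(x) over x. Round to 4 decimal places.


f*(y) = sup_x {y*x - a*x^2 - b*x} = sup_x {(y-b)*x - a*x^2}
FOC: (y - b) - 2a*x = 0 => x* = (y - b)/(2a)
x* = (-8.9037 + 9)/(2*10) = 0.0048
f*(-8.9037) = (y-b)^2/(4a) = (-8.9037 + 9)^2/(4*10)
= 0.0093/40 = 0.0002


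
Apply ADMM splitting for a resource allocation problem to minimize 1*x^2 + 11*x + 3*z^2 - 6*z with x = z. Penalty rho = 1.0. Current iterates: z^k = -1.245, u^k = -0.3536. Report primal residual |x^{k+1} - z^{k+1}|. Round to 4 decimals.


ADMM iteration with rho = 1.0, z^k = -1.245, u^k = -0.3536
Step 1: x-update.
Minimize 1*x^2 + 11*x + (1.0/2)*(x + 1.245 - 0.3536)^2
FOC: (2*1 + 1.0)*x = -11 + 1.0*(-1.245 + 0.3536)
x^{k+1} = -3.9638
Step 2: z-update.
Minimize 3*z^2 - 6*z + (1.0/2)*(-3.9638 - z - 0.3536)^2
FOC: (2*3 + 1.0)*z = 6 + 1.0*(-3.9638 - 0.3536)
z^{k+1} = 0.2404
Step 3: u-update.
u^{k+1} = -0.3536 - 3.9638 - 0.2404 = -4.5578
Step 4: Primal residual = |-3.9638 - 0.2404| = 4.2042


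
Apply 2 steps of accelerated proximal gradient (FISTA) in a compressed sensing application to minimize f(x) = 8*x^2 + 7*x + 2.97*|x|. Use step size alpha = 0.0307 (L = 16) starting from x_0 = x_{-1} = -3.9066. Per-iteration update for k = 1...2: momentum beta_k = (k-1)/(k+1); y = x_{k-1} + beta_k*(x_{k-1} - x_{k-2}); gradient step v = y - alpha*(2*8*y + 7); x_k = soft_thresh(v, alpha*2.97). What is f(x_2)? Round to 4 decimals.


FISTA on f(x) = 8*x^2 + 7*x + 2.97*|x|
L = 16, alpha = 0.0307
Iteration 1: beta = 0.0, y = -3.9066 + 0.0*(-3.9066 + 3.9066) = -3.9066
  grad(y) = -55.5056, v = y - alpha*grad = -2.2026
  prox(v) = soft_thresh(-2.2026, 0.0912) = -2.1114
Iteration 2: beta = 0.3333, y = -2.1114 + 0.3333*(-2.1114 + 3.9066) = -1.513
  grad(y) = -17.208, v = y - alpha*grad = -0.9847
  prox(v) = soft_thresh(-0.9847, 0.0912) = -0.8935
f(x_2) = 8*(-0.8935)^2 + 7*(-0.8935) + 2.97*|-0.8935| = 2.7863


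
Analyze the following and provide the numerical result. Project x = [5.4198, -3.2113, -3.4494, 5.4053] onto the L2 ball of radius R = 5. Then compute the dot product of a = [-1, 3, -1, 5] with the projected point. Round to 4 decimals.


Step 1: Compute ||x|| (intermediates to 6 decimals).
||x|| = sqrt(5.4198^2 + (-3.2113)^2 + (-3.4494)^2 + 5.4053^2) = 8.98901
Step 2: Project.
Since ||x|| > R, scale = R/||x|| = 5/8.98901 = 0.556235, proj(x) = scale * x
proj(x) = [3.014682, -1.786237, -1.918677, 3.006617]
Step 3: Dot product.
a^T * proj(x) = -1*3.014682 + 3*(-1.786237) - 1*(-1.918677) + 5*3.006617 = 8.5784


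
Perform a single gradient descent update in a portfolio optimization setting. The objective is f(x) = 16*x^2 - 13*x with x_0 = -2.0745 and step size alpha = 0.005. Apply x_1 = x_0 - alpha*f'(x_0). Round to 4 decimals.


We compute the gradient at x_0 and apply the update.
f'(x) = 32*x - 13
f'(-2.0745) = 32*-2.0745 - 13 = -79.384
x_1 = -2.0745 - 0.005*-79.384 = -1.6776


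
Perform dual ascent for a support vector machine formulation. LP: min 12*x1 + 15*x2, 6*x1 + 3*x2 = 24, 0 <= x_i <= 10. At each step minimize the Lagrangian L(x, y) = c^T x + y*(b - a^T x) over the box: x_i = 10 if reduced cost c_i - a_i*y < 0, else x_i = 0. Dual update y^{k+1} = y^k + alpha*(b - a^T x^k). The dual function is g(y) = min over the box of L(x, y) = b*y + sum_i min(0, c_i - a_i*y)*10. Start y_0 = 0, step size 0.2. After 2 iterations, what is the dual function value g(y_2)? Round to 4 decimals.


Dual ascent for LP: min 12*x1 + 15*x2, 6*x1 + 3*x2 = 24, 0 <= x_i <= 10
Step 1: y^k = 0.0, reduced costs: (12.0, 15.0)
  x^k = (0.0, 0.0), subgradient = b - a^T x = 24.0
  y^{k+1} = 0.0 + 0.2*24.0 = 4.8
Step 2: y^k = 4.8, reduced costs: (-16.8, 0.6)
  x^k = (10.0, 0.0), subgradient = b - a^T x = -36.0
  y^{k+1} = 4.8 + 0.2*-36.0 = -2.4
Dual objective at y_2 = -2.4: reduced costs (26.4, 22.2), box minimizer x = (0.0, 0.0)
g(y_2) = b*y + (c1 - a1*y)*x1 + (c2 - a2*y)*x2 = 24*(-2.4) + 26.4*0.0 + 22.2*0.0 = -57.6 + 0.0 + 0.0 = -57.6


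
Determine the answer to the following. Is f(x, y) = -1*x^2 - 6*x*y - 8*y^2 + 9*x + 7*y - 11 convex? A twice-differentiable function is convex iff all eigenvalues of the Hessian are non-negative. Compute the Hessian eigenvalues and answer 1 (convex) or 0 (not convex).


The Hessian of f(x,y) = -1*x^2 - 6*x*y - 8*y^2 + 9*x + 7*y - 11 is:
H = [[-2, -6], [-6, -16]]
Trace = -2 - 16 = -18
Determinant = -2*-16 - (-6)^2 = -4
Discriminant = (-18)^2 - 4*-4 = 340.0
Eigenvalues: lambda_1 = -18.2195, lambda_2 = 0.2195
The function is not convex.

0


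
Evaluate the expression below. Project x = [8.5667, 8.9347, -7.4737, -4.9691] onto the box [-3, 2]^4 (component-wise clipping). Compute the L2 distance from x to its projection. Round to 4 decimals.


Project each component onto [-3, 2].
clip(8.5667) = 2.0, clip(8.9347) = 2.0, clip(-7.4737) = -3.0, clip(-4.9691) = -3.0
Projection = [2.0, 2.0, -3.0, -3.0]
Squared diffs: [43.1215, 48.0901, 20.014, 3.8774]
Distance = sqrt(115.103) = 10.7286


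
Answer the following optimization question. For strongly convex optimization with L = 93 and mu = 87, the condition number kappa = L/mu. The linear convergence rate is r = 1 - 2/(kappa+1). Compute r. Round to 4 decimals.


Step 1: Compute the condition number.
kappa = L/mu = 93/87 = 1.069
Step 2: Compute the convergence rate.
r = 1 - 2/(kappa + 1) = 1 - 2*mu/(L + mu) = (L - mu)/(L + mu) = 6/180 = 0.0333


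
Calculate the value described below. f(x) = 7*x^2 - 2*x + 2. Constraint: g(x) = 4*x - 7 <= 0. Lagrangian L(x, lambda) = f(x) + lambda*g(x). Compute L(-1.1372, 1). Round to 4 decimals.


Step 1: Evaluate f(x).
f(-1.1372) = 7*(-1.1372)^2 - 2*(-1.1372) + 2 = 13.327
Step 2: Evaluate g(x).
g(-1.1372) = 4*-1.1372 - 7 = -11.5488
Step 3: Compute Lagrangian.
L = 13.327 + 1*-11.5488 = 1.7782


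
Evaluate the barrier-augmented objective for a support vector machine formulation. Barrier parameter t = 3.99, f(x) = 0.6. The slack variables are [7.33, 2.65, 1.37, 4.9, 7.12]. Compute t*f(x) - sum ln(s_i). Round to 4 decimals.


Step 1: Compute log-barrier.
ln values: [1.992, 0.9746, 0.3148, 1.5892, 1.9629]
phi = -(1.992 + 0.9746 + 0.3148 + 1.5892 + 1.9629) = -6.8335
Step 2: Compute augmented objective.
t*f(x) = 3.99*0.6 = 2.394
Total = 2.394 - 6.8335 = -4.4395


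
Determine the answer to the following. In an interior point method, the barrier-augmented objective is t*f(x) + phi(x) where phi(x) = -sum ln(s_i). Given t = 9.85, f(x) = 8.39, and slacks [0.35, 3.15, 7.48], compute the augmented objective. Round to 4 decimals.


Step 1: Compute log-barrier.
ln values: [-1.0498, 1.1474, 2.0122]
phi = -(-1.0498 + 1.1474 + 2.0122) = -2.1098
Step 2: Compute augmented objective.
t*f(x) = 9.85*8.39 = 82.6415
Total = 82.6415 - 2.1098 = 80.5317


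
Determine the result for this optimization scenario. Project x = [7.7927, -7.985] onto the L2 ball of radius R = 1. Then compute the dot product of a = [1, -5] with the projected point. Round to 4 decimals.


Step 1: Compute ||x|| (intermediates to 6 decimals).
||x|| = sqrt(7.7927^2 + (-7.985)^2) = 11.157347
Step 2: Project.
Since ||x|| > R, scale = R/||x|| = 1/11.157347 = 0.089627, proj(x) = scale * x
proj(x) = [0.698436, -0.715672]
Step 3: Dot product.
a^T * proj(x) = 1*0.698436 - 5*(-0.715672) = 4.2768


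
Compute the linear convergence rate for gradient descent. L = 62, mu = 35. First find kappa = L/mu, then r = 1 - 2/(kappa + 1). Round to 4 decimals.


Step 1: Compute the condition number.
kappa = L/mu = 62/35 = 1.7714
Step 2: Compute the convergence rate.
r = 1 - 2/(kappa + 1) = 1 - 2*mu/(L + mu) = (L - mu)/(L + mu) = 27/97 = 0.2784


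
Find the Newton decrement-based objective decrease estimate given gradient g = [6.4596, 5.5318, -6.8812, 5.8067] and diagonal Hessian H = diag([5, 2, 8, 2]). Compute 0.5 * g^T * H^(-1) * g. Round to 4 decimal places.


Step 1: H is diagonal, so H^(-1) * g = [1.2919, 2.7659, -0.8602, 2.9034].
Step 2: g^T H^(-1) g = sum_i g_i^2 / H_ii
  = (6.4596)^2/5 + (5.5318)^2/2 + (-6.8812)^2/8 + (5.8067)^2/2
  = 8.3453 + 15.3004 + 5.9189 + 16.8589 = 46.4234
Step 3: Objective decrease = 0.5 * g^T H^(-1) g = 23.2117


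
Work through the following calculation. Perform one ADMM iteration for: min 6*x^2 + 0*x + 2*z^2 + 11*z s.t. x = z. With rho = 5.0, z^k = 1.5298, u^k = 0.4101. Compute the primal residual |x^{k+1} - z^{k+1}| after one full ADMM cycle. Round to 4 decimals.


ADMM iteration with rho = 5.0, z^k = 1.5298, u^k = 0.4101
Step 1: x-update.
Minimize 6*x^2 + 0*x + (5.0/2)*(x - 1.5298 + 0.4101)^2
FOC: (2*6 + 5.0)*x = 0 + 5.0*(1.5298 - 0.4101)
x^{k+1} = 0.3293
Step 2: z-update.
Minimize 2*z^2 + 11*z + (5.0/2)*(0.3293 - z + 0.4101)^2
FOC: (2*2 + 5.0)*z = -11 + 5.0*(0.3293 + 0.4101)
z^{k+1} = -0.8114
Step 3: u-update.
u^{k+1} = 0.4101 + 0.3293 + 0.8114 = 1.5509
Step 4: Primal residual = |0.3293 + 0.8114| = 1.1408


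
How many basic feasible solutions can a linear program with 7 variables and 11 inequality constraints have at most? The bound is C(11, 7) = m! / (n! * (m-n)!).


Each vertex corresponds to some choice of n active constraints out of m, so the number of vertices is at most C(m, n) = m! / (n!(m-n)!).
m = 11, n = 7
Numerator: 11 * 10 * 9 * 8 * 7 * 6 * 5
Denominator: 7! = 5040
C(11, 7) = 330


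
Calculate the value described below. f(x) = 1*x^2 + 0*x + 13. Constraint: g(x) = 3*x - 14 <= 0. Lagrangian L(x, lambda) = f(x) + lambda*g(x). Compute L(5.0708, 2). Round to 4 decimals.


Step 1: Evaluate f(x).
f(5.0708) = 1*5.0708^2 + 0*5.0708 + 13 = 38.713
Step 2: Evaluate g(x).
g(5.0708) = 3*5.0708 - 14 = 1.2124
Step 3: Compute Lagrangian.
L = 38.713 + 2*1.2124 = 41.1378


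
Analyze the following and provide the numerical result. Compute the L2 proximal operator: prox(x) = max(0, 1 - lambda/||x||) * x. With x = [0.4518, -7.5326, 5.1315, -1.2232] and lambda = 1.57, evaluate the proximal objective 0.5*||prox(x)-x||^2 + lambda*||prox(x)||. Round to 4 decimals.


Step 1: Compute ||x||.
||x|| = 9.2072
Step 2: Compute scaling factor.
scale = max(0, 1 - 1.57/9.2072) = 0.8295
Step 3: prox(x) = [0.3748, -6.2482, 4.2565, -1.0146]
||prox(x)|| = 7.6372
Step 4: Proximal objective.
0.5*||prox-x||^2 = 1.2325
lambda*||prox|| = 11.9904
Total = 13.2229


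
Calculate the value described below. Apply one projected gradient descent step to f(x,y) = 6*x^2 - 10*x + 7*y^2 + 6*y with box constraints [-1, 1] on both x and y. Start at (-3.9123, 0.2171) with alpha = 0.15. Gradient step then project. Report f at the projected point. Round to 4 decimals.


Step 1: Compute gradient at (-3.9123, 0.2171).
grad_x = 2*6*-3.9123 - 10 = -56.9476
grad_y = 2*7*0.2171 + 6 = 9.0394
Step 2: Gradient step.
x_raw = -3.9123 - 0.15*-56.9476 = 4.6298
y_raw = 0.2171 - 0.15*9.0394 = -1.1388
Step 3: Project onto [-1, 1].
x_proj = clip(4.6298) = 1.0
y_proj = clip(-1.1388) = -1.0
Step 4: Evaluate f.
f(1.0, -1.0) = -3.0


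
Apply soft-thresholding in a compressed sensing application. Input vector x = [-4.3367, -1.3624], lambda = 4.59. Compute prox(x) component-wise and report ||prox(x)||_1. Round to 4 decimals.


Soft-thresholding with lambda = 4.59:
prox(-4.3367) = sign(-4.3367)*max(|-4.3367| - 4.59, 0) = 0.0
prox(-1.3624) = sign(-1.3624)*max(|-1.3624| - 4.59, 0) = 0.0
prox(x) = [0.0, 0.0]
||prox(x)||_1 = 0.0 + 0.0 = 0.0


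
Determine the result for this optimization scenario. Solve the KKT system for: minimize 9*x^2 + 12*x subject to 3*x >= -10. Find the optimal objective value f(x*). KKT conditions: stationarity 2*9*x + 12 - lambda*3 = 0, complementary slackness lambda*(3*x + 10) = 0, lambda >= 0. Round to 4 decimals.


Step 1: Try lambda = 0 (constraint inactive).
Stationarity: 2*9*x + 12 = 0
x* = -12/(2*9) = -2/3 = -0.6667 (rounded; the exact value -2/3 is used below)
Check constraint: 3*-0.6667 = -2.0001 >= -10 -- satisfied.
Step 2: Compute optimal value.
f(x*) = 9*(-2/3)^2 + 12*(-2/3) = -4.0


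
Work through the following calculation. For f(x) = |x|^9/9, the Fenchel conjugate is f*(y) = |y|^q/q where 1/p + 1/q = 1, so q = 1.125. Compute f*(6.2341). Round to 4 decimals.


The conjugate exponent q satisfies 1/p + 1/q = 1.
p = 9, so q = 9/(9 - 1) = 1.125
|y|^q = 6.2341^1.125 = 7.8365
f*(6.2341) = 7.8365 / 1.125 = 6.9658


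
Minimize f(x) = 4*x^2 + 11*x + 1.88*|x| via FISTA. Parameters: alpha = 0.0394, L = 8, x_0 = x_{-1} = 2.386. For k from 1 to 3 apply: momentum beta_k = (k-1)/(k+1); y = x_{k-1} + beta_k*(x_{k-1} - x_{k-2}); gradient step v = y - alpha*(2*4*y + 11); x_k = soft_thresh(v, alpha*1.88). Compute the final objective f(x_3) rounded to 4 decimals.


FISTA on f(x) = 4*x^2 + 11*x + 1.88*|x|
L = 8, alpha = 0.0394
Iteration 1: beta = 0.0, y = 2.386 + 0.0*(2.386 - 2.386) = 2.386
  grad(y) = 30.088, v = y - alpha*grad = 1.2005
  prox(v) = soft_thresh(1.2005, 0.0741) = 1.1265
Iteration 2: beta = 0.3333, y = 1.1265 + 0.3333*(1.1265 - 2.386) = 0.7066
  grad(y) = 16.6529, v = y - alpha*grad = 0.0505
  prox(v) = soft_thresh(0.0505, 0.0741) = 0.0
Iteration 3: beta = 0.5, y = 0.0 + 0.5*(0.0 - 1.1265) = -0.5632
  grad(y) = 6.4942, v = y - alpha*grad = -0.8191
  prox(v) = soft_thresh(-0.8191, 0.0741) = -0.745
f(x_3) = 4*(-0.745)^2 + 11*(-0.745) + 1.88*|-0.745| = -4.5744


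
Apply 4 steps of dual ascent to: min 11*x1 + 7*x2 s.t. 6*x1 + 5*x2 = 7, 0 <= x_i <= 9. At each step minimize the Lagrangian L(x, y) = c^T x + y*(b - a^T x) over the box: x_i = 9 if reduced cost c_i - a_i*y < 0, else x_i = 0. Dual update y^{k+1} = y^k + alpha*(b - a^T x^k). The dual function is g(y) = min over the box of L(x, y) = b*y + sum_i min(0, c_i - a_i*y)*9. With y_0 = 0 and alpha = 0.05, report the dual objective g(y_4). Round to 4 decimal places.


Dual ascent for LP: min 11*x1 + 7*x2, 6*x1 + 5*x2 = 7, 0 <= x_i <= 9
Step 1: y^k = 0.0, reduced costs: (11.0, 7.0)
  x^k = (0.0, 0.0), subgradient = b - a^T x = 7.0
  y^{k+1} = 0.0 + 0.05*7.0 = 0.35
Step 2: y^k = 0.35, reduced costs: (8.9, 5.25)
  x^k = (0.0, 0.0), subgradient = b - a^T x = 7.0
  y^{k+1} = 0.35 + 0.05*7.0 = 0.7
Step 3: y^k = 0.7, reduced costs: (6.8, 3.5)
  x^k = (0.0, 0.0), subgradient = b - a^T x = 7.0
  y^{k+1} = 0.7 + 0.05*7.0 = 1.05
Step 4: y^k = 1.05, reduced costs: (4.7, 1.75)
  x^k = (0.0, 0.0), subgradient = b - a^T x = 7.0
  y^{k+1} = 1.05 + 0.05*7.0 = 1.4
Dual objective at y_4 = 1.4: reduced costs (2.6, 0.0), box minimizer x = (0.0, 0.0)
g(y_4) = b*y + (c1 - a1*y)*x1 + (c2 - a2*y)*x2 = 7*1.4 + 2.6*0.0 + 0.0*0.0 = 9.8 + 0.0 + 0.0 = 9.8


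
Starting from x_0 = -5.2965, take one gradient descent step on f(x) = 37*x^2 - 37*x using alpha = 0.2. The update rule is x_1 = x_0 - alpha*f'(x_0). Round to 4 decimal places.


We compute the gradient at x_0 and apply the update.
f'(x) = 74*x - 37
f'(-5.2965) = 74*-5.2965 - 37 = -428.941
x_1 = -5.2965 - 0.2*-428.941 = 80.4917


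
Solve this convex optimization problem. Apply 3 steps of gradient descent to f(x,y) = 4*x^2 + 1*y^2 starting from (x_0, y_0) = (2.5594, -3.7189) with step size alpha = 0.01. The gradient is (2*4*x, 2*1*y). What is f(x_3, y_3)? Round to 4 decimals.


Gradient descent on f(x,y) = 4*x^2 + 1*y^2.
Starting point: (2.5594, -3.7189), alpha = 0.01
Step 1: grad_x = 2*4*2.5594 = 20.4752, grad_y = 2*1*-3.7189 = -7.4378
  x_1 = 2.5594 - 0.01*20.4752 = 2.3546
  y_1 = -3.7189 - 0.01*-7.4378 = -3.6445
Step 2: grad_x = 2*4*2.3546 = 18.8372, grad_y = 2*1*-3.6445 = -7.289
  x_2 = 2.3546 - 0.01*18.8372 = 2.1663
  y_2 = -3.6445 - 0.01*-7.289 = -3.5716
Step 3: grad_x = 2*4*2.1663 = 17.3302, grad_y = 2*1*-3.5716 = -7.1433
  x_3 = 2.1663 - 0.01*17.3302 = 1.993
  y_3 = -3.5716 - 0.01*-7.1433 = -3.5002
f(1.993, -3.5002) = 4*1.993^2 + 1*(-3.5002)^2 = 28.1392


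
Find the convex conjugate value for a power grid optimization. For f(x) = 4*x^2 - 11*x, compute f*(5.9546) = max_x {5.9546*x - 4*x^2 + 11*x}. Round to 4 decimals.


f*(y) = sup_x {y*x - a*x^2 - b*x} = sup_x {(y-b)*x - a*x^2}
FOC: (y - b) - 2a*x = 0 => x* = (y - b)/(2a)
x* = (5.9546 + 11)/(2*4) = 2.1193
f*(5.9546) = (y-b)^2/(4a) = (5.9546 + 11)^2/(4*4)
= 287.4585/16 = 17.9662


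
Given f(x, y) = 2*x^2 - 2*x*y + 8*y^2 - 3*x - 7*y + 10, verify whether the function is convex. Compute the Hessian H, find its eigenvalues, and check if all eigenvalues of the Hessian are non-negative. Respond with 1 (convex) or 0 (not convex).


The Hessian of f(x,y) = 2*x^2 - 2*x*y + 8*y^2 - 3*x - 7*y + 10 is:
H = [[4, -2], [-2, 16]]
Trace = 4 + 16 = 20
Determinant = 4*16 - (-2)^2 = 60
Discriminant = (20)^2 - 4*60 = 160.0
Eigenvalues: lambda_1 = 3.6754, lambda_2 = 16.3246
The function is convex.

1


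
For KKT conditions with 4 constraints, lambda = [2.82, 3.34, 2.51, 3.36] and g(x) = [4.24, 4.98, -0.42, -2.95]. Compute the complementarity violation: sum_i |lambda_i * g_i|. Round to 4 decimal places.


KKT complementary slackness check:
lambda_1 * g_1 = 2.82 * 4.24 = 11.9568
lambda_2 * g_2 = 3.34 * 4.98 = 16.6332
lambda_3 * g_3 = 2.51 * -0.42 = -1.0542
lambda_4 * g_4 = 3.36 * -2.95 = -9.912
Total violation = 11.9568 + 16.6332 + 1.0542 + 9.912 = 39.5562


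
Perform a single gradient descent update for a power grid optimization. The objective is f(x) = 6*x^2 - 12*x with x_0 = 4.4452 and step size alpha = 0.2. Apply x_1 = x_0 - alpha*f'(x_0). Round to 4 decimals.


We compute the gradient at x_0 and apply the update.
f'(x) = 12*x - 12
f'(4.4452) = 12*4.4452 - 12 = 41.3424
x_1 = 4.4452 - 0.2*41.3424 = -3.8233


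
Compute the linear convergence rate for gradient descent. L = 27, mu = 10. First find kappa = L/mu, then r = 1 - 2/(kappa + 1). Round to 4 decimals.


Step 1: Compute the condition number.
kappa = L/mu = 27/10 = 2.7
Step 2: Compute the convergence rate.
r = 1 - 2/(kappa + 1) = 1 - 2*mu/(L + mu) = (L - mu)/(L + mu) = 17/37 = 0.4595


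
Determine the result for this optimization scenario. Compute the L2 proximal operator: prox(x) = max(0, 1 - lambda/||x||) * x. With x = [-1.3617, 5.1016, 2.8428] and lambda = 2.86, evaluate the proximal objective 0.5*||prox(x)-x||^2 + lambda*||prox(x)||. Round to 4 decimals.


Step 1: Compute ||x||.
||x|| = 5.9968
Step 2: Compute scaling factor.
scale = max(0, 1 - 2.86/5.9968) = 0.5231
Step 3: prox(x) = [-0.7123, 2.6686, 1.487]
||prox(x)|| = 3.1368
Step 4: Proximal objective.
0.5*||prox-x||^2 = 4.0898
lambda*||prox|| = 8.9712
Total = 13.0612


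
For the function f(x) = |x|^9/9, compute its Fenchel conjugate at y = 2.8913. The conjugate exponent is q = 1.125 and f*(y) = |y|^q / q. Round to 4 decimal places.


The conjugate exponent q satisfies 1/p + 1/q = 1.
p = 9, so q = 9/(9 - 1) = 1.125
|y|^q = 2.8913^1.125 = 3.3016
f*(2.8913) = 3.3016 / 1.125 = 2.9348


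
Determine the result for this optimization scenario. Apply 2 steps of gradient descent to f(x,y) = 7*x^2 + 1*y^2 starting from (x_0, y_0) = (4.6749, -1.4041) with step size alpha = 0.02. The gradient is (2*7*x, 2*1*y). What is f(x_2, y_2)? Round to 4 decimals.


Gradient descent on f(x,y) = 7*x^2 + 1*y^2.
Starting point: (4.6749, -1.4041), alpha = 0.02
Step 1: grad_x = 2*7*4.6749 = 65.4486, grad_y = 2*1*-1.4041 = -2.8082
  x_1 = 4.6749 - 0.02*65.4486 = 3.3659
  y_1 = -1.4041 - 0.02*-2.8082 = -1.3479
Step 2: grad_x = 2*7*3.3659 = 47.123, grad_y = 2*1*-1.3479 = -2.6959
  x_2 = 3.3659 - 0.02*47.123 = 2.4235
  y_2 = -1.3479 - 0.02*-2.6959 = -1.294
f(2.4235, -1.294) = 7*2.4235^2 + 1*(-1.294)^2 = 42.7869


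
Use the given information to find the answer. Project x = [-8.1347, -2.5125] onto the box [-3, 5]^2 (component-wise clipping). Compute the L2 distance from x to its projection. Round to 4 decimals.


Project each component onto [-3, 5].
clip(-8.1347) = -3.0, clip(-2.5125) = -2.5125
Projection = [-3.0, -2.5125]
Squared diffs: [26.3651, 0.0]
Distance = sqrt(26.3651) = 5.1347


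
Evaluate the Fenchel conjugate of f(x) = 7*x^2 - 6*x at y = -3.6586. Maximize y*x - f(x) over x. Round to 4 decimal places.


f*(y) = sup_x {y*x - a*x^2 - b*x} = sup_x {(y-b)*x - a*x^2}
FOC: (y - b) - 2a*x = 0 => x* = (y - b)/(2a)
x* = (-3.6586 + 6)/(2*7) = 0.1672
f*(-3.6586) = (y-b)^2/(4a) = (-3.6586 + 6)^2/(4*7)
= 5.4822/28 = 0.1958


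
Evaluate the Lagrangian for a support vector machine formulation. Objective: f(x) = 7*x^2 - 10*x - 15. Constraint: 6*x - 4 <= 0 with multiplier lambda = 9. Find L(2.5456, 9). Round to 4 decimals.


Step 1: Evaluate f(x).
f(2.5456) = 7*2.5456^2 - 10*2.5456 - 15 = 4.9046
Step 2: Evaluate g(x).
g(2.5456) = 6*2.5456 - 4 = 11.2736
Step 3: Compute Lagrangian.
L = 4.9046 + 9*11.2736 = 106.367


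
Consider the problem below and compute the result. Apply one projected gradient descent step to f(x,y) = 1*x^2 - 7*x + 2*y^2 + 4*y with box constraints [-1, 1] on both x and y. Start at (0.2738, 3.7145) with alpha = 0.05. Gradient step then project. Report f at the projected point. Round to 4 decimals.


Step 1: Compute gradient at (0.2738, 3.7145).
grad_x = 2*1*0.2738 - 7 = -6.4524
grad_y = 2*2*3.7145 + 4 = 18.858
Step 2: Gradient step.
x_raw = 0.2738 - 0.05*-6.4524 = 0.5964
y_raw = 3.7145 - 0.05*18.858 = 2.7716
Step 3: Project onto [-1, 1].
x_proj = clip(0.5964) = 0.5964
y_proj = clip(2.7716) = 1.0
Step 4: Evaluate f.
f(0.5964, 1.0) = 2.1808


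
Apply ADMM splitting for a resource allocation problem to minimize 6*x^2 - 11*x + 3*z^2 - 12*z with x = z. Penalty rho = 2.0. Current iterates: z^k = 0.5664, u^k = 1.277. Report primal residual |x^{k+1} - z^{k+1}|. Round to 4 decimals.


ADMM iteration with rho = 2.0, z^k = 0.5664, u^k = 1.277
Step 1: x-update.
Minimize 6*x^2 - 11*x + (2.0/2)*(x - 0.5664 + 1.277)^2
FOC: (2*6 + 2.0)*x = 11 + 2.0*(0.5664 - 1.277)
x^{k+1} = 0.6842
Step 2: z-update.
Minimize 3*z^2 - 12*z + (2.0/2)*(0.6842 - z + 1.277)^2
FOC: (2*3 + 2.0)*z = 12 + 2.0*(0.6842 + 1.277)
z^{k+1} = 1.9903
Step 3: u-update.
u^{k+1} = 1.277 + 0.6842 - 1.9903 = -0.0291
Step 4: Primal residual = |0.6842 - 1.9903| = 1.3061
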